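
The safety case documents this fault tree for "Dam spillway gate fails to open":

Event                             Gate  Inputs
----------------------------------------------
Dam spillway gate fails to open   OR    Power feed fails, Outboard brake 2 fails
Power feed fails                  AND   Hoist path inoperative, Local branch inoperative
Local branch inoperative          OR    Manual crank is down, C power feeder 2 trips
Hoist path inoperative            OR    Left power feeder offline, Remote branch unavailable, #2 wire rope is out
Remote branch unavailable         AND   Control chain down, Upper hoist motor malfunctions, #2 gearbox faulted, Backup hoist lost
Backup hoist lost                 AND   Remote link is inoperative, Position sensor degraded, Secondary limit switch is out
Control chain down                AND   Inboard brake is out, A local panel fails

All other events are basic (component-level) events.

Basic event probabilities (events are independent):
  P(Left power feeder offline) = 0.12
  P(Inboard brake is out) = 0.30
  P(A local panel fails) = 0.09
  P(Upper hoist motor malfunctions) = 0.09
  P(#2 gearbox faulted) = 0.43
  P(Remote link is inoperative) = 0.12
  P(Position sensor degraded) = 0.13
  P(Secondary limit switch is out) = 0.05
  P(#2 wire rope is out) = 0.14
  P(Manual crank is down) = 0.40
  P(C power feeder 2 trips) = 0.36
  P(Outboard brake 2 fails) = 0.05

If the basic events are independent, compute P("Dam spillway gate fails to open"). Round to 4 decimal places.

0.1923

P(Control chain down) [AND] = 0.30 × 0.09 = 0.027000
P(Backup hoist lost) [AND] = 0.12 × 0.13 × 0.05 = 0.000780
P(Remote branch unavailable) [AND] = 0.027000 × 0.09 × 0.43 × 0.000780 = 0.000001
P(Hoist path inoperative) [OR] = 1 − (1−0.12) × (1−0.000001) × (1−0.14) = 0.243201
P(Local branch inoperative) [OR] = 1 − (1−0.40) × (1−0.36) = 0.616000
P(Power feed fails) [AND] = 0.243201 × 0.616000 = 0.149812
P(Dam spillway gate fails to open) [OR] = 1 − (1−0.149812) × (1−0.05) = 0.192321
Rounded to 4 decimal places: P(Dam spillway gate fails to open) ≈ 0.1923.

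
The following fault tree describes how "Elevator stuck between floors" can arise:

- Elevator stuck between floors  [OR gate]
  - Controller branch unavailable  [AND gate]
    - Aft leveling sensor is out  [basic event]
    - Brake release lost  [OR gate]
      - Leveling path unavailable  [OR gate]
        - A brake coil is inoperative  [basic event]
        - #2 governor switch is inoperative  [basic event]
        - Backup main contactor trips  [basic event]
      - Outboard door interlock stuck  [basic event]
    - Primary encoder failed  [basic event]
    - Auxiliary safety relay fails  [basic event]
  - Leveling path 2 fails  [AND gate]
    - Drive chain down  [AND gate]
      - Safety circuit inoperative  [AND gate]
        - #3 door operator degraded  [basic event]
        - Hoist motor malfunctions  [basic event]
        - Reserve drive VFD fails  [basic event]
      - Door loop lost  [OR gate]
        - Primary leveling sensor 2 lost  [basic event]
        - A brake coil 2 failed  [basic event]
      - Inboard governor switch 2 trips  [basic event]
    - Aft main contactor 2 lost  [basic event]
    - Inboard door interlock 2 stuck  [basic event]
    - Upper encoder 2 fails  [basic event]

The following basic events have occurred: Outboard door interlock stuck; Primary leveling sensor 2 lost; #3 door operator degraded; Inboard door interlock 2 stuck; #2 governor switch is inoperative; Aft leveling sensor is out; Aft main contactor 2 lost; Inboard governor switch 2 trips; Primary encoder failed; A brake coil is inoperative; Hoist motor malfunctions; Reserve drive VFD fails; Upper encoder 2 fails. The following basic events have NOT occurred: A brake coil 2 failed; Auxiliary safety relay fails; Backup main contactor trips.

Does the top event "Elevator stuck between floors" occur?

Leveling path unavailable [OR]: A brake coil is inoperative=occurs, #2 governor switch is inoperative=occurs, Backup main contactor trips=not → at least one input occurs → occurs.
Brake release lost [OR]: Leveling path unavailable=occurs, Outboard door interlock stuck=occurs → at least one input occurs → occurs.
Controller branch unavailable [AND]: Aft leveling sensor is out=occurs, Brake release lost=occurs, Primary encoder failed=occurs, Auxiliary safety relay fails=not → not all inputs occur → does not occur.
Safety circuit inoperative [AND]: #3 door operator degraded=occurs, Hoist motor malfunctions=occurs, Reserve drive VFD fails=occurs → all inputs occur → occurs.
Door loop lost [OR]: Primary leveling sensor 2 lost=occurs, A brake coil 2 failed=not → at least one input occurs → occurs.
Drive chain down [AND]: Safety circuit inoperative=occurs, Door loop lost=occurs, Inboard governor switch 2 trips=occurs → all inputs occur → occurs.
Leveling path 2 fails [AND]: Drive chain down=occurs, Aft main contactor 2 lost=occurs, Inboard door interlock 2 stuck=occurs, Upper encoder 2 fails=occurs → all inputs occur → occurs.
Elevator stuck between floors [OR]: Controller branch unavailable=not, Leveling path 2 fails=occurs → at least one input occurs → occurs.

Yes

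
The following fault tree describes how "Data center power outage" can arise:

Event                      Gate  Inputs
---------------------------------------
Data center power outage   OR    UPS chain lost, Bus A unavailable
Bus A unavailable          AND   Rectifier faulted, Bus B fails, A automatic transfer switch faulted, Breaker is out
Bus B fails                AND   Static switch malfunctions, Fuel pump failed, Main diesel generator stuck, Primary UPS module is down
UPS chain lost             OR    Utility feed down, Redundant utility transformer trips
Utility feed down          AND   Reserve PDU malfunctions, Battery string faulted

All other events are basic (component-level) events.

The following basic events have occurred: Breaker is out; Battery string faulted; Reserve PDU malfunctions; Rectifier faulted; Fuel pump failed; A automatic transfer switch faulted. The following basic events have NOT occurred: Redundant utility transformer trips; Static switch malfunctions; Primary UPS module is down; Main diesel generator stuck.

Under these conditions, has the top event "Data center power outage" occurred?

Utility feed down [AND]: Reserve PDU malfunctions=occurs, Battery string faulted=occurs → all inputs occur → occurs.
UPS chain lost [OR]: Utility feed down=occurs, Redundant utility transformer trips=not → at least one input occurs → occurs.
Bus B fails [AND]: Static switch malfunctions=not, Fuel pump failed=occurs, Main diesel generator stuck=not, Primary UPS module is down=not → not all inputs occur → does not occur.
Bus A unavailable [AND]: Rectifier faulted=occurs, Bus B fails=not, A automatic transfer switch faulted=occurs, Breaker is out=occurs → not all inputs occur → does not occur.
Data center power outage [OR]: UPS chain lost=occurs, Bus A unavailable=not → at least one input occurs → occurs.

Yes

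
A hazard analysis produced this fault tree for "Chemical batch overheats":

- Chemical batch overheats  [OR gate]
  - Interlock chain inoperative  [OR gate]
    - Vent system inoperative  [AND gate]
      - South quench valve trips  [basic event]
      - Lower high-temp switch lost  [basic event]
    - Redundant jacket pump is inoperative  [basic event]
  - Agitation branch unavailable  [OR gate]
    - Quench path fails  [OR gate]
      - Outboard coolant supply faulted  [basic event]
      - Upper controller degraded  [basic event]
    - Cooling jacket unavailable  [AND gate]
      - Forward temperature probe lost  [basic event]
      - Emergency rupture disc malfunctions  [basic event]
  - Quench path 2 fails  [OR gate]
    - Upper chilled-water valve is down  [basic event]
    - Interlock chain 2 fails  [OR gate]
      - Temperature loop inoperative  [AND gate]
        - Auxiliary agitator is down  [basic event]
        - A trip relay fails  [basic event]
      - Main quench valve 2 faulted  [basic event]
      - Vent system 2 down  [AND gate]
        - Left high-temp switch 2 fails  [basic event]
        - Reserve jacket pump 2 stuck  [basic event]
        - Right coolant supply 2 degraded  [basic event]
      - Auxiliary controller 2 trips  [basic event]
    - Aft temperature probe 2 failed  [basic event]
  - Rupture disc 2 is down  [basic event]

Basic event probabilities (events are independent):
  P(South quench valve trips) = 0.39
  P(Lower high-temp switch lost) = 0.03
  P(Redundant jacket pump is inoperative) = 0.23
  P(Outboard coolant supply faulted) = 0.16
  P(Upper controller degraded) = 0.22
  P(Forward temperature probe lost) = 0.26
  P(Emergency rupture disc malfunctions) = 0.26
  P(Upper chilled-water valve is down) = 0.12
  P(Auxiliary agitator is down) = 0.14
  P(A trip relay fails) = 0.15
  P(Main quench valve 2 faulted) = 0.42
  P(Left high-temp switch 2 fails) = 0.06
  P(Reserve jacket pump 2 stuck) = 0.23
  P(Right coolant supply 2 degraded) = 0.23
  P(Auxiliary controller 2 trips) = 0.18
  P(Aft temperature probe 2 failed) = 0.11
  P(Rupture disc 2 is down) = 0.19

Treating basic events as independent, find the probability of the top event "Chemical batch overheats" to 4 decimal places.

0.8631

P(Vent system inoperative) [AND] = 0.39 × 0.03 = 0.011700
P(Interlock chain inoperative) [OR] = 1 − (1−0.011700) × (1−0.23) = 0.239009
P(Quench path fails) [OR] = 1 − (1−0.16) × (1−0.22) = 0.344800
P(Cooling jacket unavailable) [AND] = 0.26 × 0.26 = 0.067600
P(Agitation branch unavailable) [OR] = 1 − (1−0.344800) × (1−0.067600) = 0.389092
P(Temperature loop inoperative) [AND] = 0.14 × 0.15 = 0.021000
P(Vent system 2 down) [AND] = 0.06 × 0.23 × 0.23 = 0.003174
P(Interlock chain 2 fails) [OR] = 1 − (1−0.021000) × (1−0.42) × (1−0.003174) × (1−0.18) = 0.535865
P(Quench path 2 fails) [OR] = 1 − (1−0.12) × (1−0.535865) × (1−0.11) = 0.636489
P(Chemical batch overheats) [OR] = 1 − (1−0.239009) × (1−0.389092) × (1−0.636489) × (1−0.19) = 0.863114
Rounded to 4 decimal places: P(Chemical batch overheats) ≈ 0.8631.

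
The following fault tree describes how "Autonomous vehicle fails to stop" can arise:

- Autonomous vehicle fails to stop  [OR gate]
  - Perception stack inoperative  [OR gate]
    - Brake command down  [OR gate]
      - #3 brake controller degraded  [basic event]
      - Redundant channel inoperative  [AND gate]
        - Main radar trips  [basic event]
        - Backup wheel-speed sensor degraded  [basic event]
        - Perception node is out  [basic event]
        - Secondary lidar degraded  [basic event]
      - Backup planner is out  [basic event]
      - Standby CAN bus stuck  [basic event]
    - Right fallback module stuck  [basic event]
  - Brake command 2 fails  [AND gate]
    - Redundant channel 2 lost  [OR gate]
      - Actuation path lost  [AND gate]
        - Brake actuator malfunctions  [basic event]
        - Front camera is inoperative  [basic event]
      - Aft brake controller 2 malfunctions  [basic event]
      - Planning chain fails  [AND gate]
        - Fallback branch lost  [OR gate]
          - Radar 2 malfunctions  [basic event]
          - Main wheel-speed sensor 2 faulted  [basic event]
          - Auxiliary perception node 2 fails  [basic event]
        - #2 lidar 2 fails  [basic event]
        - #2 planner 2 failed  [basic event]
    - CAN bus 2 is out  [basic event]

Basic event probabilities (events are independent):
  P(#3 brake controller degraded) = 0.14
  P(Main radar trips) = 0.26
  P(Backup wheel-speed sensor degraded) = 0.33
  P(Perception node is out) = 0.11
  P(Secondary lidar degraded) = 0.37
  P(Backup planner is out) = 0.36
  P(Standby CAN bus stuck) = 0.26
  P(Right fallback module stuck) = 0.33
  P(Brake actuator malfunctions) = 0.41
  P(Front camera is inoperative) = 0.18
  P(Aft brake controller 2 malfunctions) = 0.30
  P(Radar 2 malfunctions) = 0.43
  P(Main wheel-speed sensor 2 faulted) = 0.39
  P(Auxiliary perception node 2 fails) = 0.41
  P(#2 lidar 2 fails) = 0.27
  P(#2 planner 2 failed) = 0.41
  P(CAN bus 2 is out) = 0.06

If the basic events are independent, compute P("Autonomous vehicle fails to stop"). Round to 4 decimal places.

P(Redundant channel inoperative) [AND] = 0.26 × 0.33 × 0.11 × 0.37 = 0.003492
P(Brake command down) [OR] = 1 − (1−0.14) × (1−0.003492) × (1−0.36) × (1−0.26) = 0.594126
P(Perception stack inoperative) [OR] = 1 − (1−0.594126) × (1−0.33) = 0.728064
P(Actuation path lost) [AND] = 0.41 × 0.18 = 0.073800
P(Fallback branch lost) [OR] = 1 − (1−0.43) × (1−0.39) × (1−0.41) = 0.794857
P(Planning chain fails) [AND] = 0.794857 × 0.27 × 0.41 = 0.087991
P(Redundant channel 2 lost) [OR] = 1 − (1−0.073800) × (1−0.30) × (1−0.087991) = 0.408708
P(Brake command 2 fails) [AND] = 0.408708 × 0.06 = 0.024522
P(Autonomous vehicle fails to stop) [OR] = 1 − (1−0.728064) × (1−0.024522) = 0.734732
Rounded to 4 decimal places: P(Autonomous vehicle fails to stop) ≈ 0.7347.

0.7347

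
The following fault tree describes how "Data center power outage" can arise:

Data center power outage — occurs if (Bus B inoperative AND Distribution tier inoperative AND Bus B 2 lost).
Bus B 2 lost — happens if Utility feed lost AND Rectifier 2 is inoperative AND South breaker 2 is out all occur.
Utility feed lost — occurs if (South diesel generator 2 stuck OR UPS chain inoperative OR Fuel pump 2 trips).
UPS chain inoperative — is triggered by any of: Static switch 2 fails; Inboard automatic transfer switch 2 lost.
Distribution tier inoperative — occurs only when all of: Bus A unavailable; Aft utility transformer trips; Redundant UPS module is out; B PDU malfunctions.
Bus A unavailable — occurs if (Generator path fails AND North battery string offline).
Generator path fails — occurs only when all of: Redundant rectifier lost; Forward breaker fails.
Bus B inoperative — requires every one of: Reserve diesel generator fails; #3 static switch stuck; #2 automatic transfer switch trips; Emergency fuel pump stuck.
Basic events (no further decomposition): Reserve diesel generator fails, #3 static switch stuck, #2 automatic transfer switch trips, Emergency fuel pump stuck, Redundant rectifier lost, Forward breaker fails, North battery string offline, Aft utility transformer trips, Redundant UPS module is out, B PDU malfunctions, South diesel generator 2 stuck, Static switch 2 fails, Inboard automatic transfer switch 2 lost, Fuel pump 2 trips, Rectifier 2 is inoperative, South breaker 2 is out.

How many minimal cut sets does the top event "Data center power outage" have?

Bus B inoperative [AND]: one cut set from each child combined → 1 × 1 × 1 × 1 = 1 cut set(s).
Generator path fails [AND]: one cut set from each child combined → 1 × 1 = 1 cut set(s).
Bus A unavailable [AND]: one cut set from each child combined → 1 × 1 = 1 cut set(s).
Distribution tier inoperative [AND]: one cut set from each child combined → 1 × 1 × 1 × 1 = 1 cut set(s).
UPS chain inoperative [OR]: union of children's cut sets → 2 cut set(s).
Utility feed lost [OR]: union of children's cut sets → 4 cut set(s).
Bus B 2 lost [AND]: one cut set from each child combined → 4 × 1 × 1 = 4 cut set(s).
Data center power outage [AND]: one cut set from each child combined → 1 × 1 × 4 = 4 cut set(s).
Minimal cut sets: {#2 automatic transfer switch trips, #3 static switch stuck, Aft utility transformer trips, B PDU malfunctions, Emergency fuel pump stuck, Forward breaker fails, North battery string offline, Rectifier 2 is inoperative, Redundant UPS module is out, Redundant rectifier lost, Reserve diesel generator fails, South breaker 2 is out, South diesel generator 2 stuck}; {#2 automatic transfer switch trips, #3 static switch stuck, Aft utility transformer trips, B PDU malfunctions, Emergency fuel pump stuck, Forward breaker fails, North battery string offline, Rectifier 2 is inoperative, Redundant UPS module is out, Redundant rectifier lost, Reserve diesel generator fails, South breaker 2 is out, Static switch 2 fails}; {#2 automatic transfer switch trips, #3 static switch stuck, Aft utility transformer trips, B PDU malfunctions, Emergency fuel pump stuck, Forward breaker fails, Inboard automatic transfer switch 2 lost, North battery string offline, Rectifier 2 is inoperative, Redundant UPS module is out, Redundant rectifier lost, Reserve diesel generator fails, South breaker 2 is out}; {#2 automatic transfer switch trips, #3 static switch stuck, Aft utility transformer trips, B PDU malfunctions, Emergency fuel pump stuck, Forward breaker fails, Fuel pump 2 trips, North battery string offline, Rectifier 2 is inoperative, Redundant UPS module is out, Redundant rectifier lost, Reserve diesel generator fails, South breaker 2 is out}.

4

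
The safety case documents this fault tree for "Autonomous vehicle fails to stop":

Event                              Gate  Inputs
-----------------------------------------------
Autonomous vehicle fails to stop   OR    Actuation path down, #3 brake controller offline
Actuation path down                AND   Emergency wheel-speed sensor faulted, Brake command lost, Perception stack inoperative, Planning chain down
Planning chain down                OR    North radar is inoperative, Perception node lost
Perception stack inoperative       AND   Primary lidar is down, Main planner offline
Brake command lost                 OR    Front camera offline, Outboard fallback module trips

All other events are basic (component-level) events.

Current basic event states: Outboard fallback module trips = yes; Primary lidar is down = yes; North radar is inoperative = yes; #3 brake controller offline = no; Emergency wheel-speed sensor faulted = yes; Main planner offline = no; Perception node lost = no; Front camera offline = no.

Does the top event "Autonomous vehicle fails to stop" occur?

No

Brake command lost [OR]: Front camera offline=not, Outboard fallback module trips=occurs → at least one input occurs → occurs.
Perception stack inoperative [AND]: Primary lidar is down=occurs, Main planner offline=not → not all inputs occur → does not occur.
Planning chain down [OR]: North radar is inoperative=occurs, Perception node lost=not → at least one input occurs → occurs.
Actuation path down [AND]: Emergency wheel-speed sensor faulted=occurs, Brake command lost=occurs, Perception stack inoperative=not, Planning chain down=occurs → not all inputs occur → does not occur.
Autonomous vehicle fails to stop [OR]: Actuation path down=not, #3 brake controller offline=not → no input occurs → does not occur.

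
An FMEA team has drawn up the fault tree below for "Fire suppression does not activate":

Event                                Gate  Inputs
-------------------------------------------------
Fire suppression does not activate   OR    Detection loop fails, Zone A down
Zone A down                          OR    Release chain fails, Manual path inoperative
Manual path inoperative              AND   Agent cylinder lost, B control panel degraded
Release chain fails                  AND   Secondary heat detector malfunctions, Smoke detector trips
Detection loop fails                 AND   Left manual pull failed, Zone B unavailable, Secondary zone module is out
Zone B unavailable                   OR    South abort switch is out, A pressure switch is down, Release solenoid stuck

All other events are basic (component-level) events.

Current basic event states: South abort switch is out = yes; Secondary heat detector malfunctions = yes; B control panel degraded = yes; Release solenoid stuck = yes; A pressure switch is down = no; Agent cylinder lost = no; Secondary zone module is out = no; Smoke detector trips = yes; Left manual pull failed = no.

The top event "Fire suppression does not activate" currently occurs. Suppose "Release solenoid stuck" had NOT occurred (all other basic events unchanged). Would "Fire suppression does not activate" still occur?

Yes

Counterfactual: set "Release solenoid stuck" to not occurred.
Zone B unavailable [OR]: South abort switch is out=occurs, A pressure switch is down=not, Release solenoid stuck=not → at least one input occurs → occurs.
Detection loop fails [AND]: Left manual pull failed=not, Zone B unavailable=occurs, Secondary zone module is out=not → not all inputs occur → does not occur.
Release chain fails [AND]: Secondary heat detector malfunctions=occurs, Smoke detector trips=occurs → all inputs occur → occurs.
Manual path inoperative [AND]: Agent cylinder lost=not, B control panel degraded=occurs → not all inputs occur → does not occur.
Zone A down [OR]: Release chain fails=occurs, Manual path inoperative=not → at least one input occurs → occurs.
Fire suppression does not activate [OR]: Detection loop fails=not, Zone A down=occurs → at least one input occurs → occurs.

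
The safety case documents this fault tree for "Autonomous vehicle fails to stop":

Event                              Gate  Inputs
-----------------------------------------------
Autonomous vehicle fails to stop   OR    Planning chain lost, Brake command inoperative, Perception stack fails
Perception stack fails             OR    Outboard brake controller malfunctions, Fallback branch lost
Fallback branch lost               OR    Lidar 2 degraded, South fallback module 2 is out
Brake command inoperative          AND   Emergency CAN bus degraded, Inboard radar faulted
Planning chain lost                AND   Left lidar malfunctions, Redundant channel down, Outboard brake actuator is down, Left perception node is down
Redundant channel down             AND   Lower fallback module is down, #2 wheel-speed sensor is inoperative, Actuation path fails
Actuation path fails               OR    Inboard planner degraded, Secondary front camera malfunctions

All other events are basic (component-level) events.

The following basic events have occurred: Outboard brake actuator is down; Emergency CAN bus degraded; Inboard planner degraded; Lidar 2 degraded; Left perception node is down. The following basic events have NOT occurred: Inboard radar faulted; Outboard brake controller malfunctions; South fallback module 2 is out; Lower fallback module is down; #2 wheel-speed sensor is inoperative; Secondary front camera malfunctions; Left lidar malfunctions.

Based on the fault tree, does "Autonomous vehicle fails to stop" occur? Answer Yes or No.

Yes

Actuation path fails [OR]: Inboard planner degraded=occurs, Secondary front camera malfunctions=not → at least one input occurs → occurs.
Redundant channel down [AND]: Lower fallback module is down=not, #2 wheel-speed sensor is inoperative=not, Actuation path fails=occurs → not all inputs occur → does not occur.
Planning chain lost [AND]: Left lidar malfunctions=not, Redundant channel down=not, Outboard brake actuator is down=occurs, Left perception node is down=occurs → not all inputs occur → does not occur.
Brake command inoperative [AND]: Emergency CAN bus degraded=occurs, Inboard radar faulted=not → not all inputs occur → does not occur.
Fallback branch lost [OR]: Lidar 2 degraded=occurs, South fallback module 2 is out=not → at least one input occurs → occurs.
Perception stack fails [OR]: Outboard brake controller malfunctions=not, Fallback branch lost=occurs → at least one input occurs → occurs.
Autonomous vehicle fails to stop [OR]: Planning chain lost=not, Brake command inoperative=not, Perception stack fails=occurs → at least one input occurs → occurs.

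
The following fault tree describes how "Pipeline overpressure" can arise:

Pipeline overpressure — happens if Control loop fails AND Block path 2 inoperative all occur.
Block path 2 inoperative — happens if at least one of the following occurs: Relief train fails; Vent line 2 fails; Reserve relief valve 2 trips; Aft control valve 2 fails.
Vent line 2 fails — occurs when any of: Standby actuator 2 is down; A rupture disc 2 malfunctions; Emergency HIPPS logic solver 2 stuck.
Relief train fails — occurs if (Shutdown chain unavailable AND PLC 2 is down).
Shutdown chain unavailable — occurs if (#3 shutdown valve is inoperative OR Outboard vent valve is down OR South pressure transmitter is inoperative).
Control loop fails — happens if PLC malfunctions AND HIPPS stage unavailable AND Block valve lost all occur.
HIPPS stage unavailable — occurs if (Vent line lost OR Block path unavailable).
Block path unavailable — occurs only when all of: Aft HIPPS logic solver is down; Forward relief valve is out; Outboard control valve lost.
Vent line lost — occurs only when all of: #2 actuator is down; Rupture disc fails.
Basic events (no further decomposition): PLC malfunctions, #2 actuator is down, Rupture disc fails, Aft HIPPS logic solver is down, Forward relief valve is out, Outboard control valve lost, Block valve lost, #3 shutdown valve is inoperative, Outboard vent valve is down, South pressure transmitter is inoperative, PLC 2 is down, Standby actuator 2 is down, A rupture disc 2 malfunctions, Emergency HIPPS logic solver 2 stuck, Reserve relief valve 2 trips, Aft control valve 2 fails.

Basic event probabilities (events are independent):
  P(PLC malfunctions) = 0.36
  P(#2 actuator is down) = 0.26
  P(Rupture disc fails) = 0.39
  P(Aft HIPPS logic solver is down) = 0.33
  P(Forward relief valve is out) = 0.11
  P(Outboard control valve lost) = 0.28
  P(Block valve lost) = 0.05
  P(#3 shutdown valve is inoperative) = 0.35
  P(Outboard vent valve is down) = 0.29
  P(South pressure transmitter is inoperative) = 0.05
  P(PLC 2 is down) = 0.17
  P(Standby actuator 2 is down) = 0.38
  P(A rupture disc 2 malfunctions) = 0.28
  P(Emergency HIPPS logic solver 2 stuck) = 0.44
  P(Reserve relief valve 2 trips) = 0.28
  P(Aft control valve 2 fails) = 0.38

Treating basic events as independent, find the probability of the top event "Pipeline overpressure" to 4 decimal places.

0.0018

P(Vent line lost) [AND] = 0.26 × 0.39 = 0.101400
P(Block path unavailable) [AND] = 0.33 × 0.11 × 0.28 = 0.010164
P(HIPPS stage unavailable) [OR] = 1 − (1−0.101400) × (1−0.010164) = 0.110533
P(Control loop fails) [AND] = 0.36 × 0.110533 × 0.05 = 0.001990
P(Shutdown chain unavailable) [OR] = 1 − (1−0.35) × (1−0.29) × (1−0.05) = 0.561575
P(Relief train fails) [AND] = 0.561575 × 0.17 = 0.095468
P(Vent line 2 fails) [OR] = 1 − (1−0.38) × (1−0.28) × (1−0.44) = 0.750016
P(Block path 2 inoperative) [OR] = 1 − (1−0.095468) × (1−0.750016) × (1−0.28) × (1−0.38) = 0.899061
P(Pipeline overpressure) [AND] = 0.001990 × 0.899061 = 0.001789
Rounded to 4 decimal places: P(Pipeline overpressure) ≈ 0.0018.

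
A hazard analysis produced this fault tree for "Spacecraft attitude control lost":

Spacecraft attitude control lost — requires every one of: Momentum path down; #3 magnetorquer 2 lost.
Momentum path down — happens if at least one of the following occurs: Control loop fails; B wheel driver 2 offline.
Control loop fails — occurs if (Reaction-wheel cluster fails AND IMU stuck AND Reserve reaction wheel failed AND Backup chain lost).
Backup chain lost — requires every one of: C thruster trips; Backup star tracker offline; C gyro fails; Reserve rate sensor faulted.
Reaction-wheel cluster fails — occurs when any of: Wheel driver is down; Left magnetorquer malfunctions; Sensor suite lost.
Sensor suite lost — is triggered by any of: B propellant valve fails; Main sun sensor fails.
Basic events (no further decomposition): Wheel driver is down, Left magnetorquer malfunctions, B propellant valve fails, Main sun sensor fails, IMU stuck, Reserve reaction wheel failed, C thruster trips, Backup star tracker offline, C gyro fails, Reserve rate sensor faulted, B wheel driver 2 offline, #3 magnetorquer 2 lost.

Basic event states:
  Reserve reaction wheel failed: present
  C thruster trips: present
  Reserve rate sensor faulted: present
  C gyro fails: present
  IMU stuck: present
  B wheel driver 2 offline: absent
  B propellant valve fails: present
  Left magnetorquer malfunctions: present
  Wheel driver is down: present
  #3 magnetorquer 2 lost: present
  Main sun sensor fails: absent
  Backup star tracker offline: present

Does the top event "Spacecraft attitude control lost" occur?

Sensor suite lost [OR]: B propellant valve fails=occurs, Main sun sensor fails=not → at least one input occurs → occurs.
Reaction-wheel cluster fails [OR]: Wheel driver is down=occurs, Left magnetorquer malfunctions=occurs, Sensor suite lost=occurs → at least one input occurs → occurs.
Backup chain lost [AND]: C thruster trips=occurs, Backup star tracker offline=occurs, C gyro fails=occurs, Reserve rate sensor faulted=occurs → all inputs occur → occurs.
Control loop fails [AND]: Reaction-wheel cluster fails=occurs, IMU stuck=occurs, Reserve reaction wheel failed=occurs, Backup chain lost=occurs → all inputs occur → occurs.
Momentum path down [OR]: Control loop fails=occurs, B wheel driver 2 offline=not → at least one input occurs → occurs.
Spacecraft attitude control lost [AND]: Momentum path down=occurs, #3 magnetorquer 2 lost=occurs → all inputs occur → occurs.

Yes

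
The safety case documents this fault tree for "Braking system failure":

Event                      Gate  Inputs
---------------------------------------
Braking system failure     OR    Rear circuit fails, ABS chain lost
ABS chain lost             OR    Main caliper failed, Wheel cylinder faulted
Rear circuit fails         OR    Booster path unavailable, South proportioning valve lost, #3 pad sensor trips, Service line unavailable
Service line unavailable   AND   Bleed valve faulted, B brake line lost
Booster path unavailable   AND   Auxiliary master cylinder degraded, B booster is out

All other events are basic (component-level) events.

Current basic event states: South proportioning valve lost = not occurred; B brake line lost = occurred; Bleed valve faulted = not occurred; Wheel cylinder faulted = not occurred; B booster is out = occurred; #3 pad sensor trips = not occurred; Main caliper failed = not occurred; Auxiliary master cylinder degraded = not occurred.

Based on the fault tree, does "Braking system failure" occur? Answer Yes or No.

No

Booster path unavailable [AND]: Auxiliary master cylinder degraded=not, B booster is out=occurs → not all inputs occur → does not occur.
Service line unavailable [AND]: Bleed valve faulted=not, B brake line lost=occurs → not all inputs occur → does not occur.
Rear circuit fails [OR]: Booster path unavailable=not, South proportioning valve lost=not, #3 pad sensor trips=not, Service line unavailable=not → no input occurs → does not occur.
ABS chain lost [OR]: Main caliper failed=not, Wheel cylinder faulted=not → no input occurs → does not occur.
Braking system failure [OR]: Rear circuit fails=not, ABS chain lost=not → no input occurs → does not occur.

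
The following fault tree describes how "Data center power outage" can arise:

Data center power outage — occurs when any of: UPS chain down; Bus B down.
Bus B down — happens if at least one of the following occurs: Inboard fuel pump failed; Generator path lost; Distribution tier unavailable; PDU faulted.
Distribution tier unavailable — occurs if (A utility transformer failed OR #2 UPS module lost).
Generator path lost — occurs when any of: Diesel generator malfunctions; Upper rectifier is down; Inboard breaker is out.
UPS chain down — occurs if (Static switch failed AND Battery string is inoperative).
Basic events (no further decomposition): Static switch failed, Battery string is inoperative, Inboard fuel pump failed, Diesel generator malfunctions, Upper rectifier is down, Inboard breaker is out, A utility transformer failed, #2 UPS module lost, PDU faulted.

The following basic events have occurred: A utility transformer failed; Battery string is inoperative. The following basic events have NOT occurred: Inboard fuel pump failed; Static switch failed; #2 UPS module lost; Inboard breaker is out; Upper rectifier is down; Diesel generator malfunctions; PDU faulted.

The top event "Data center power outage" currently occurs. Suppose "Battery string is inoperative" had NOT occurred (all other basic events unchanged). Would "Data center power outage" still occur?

Yes

Counterfactual: set "Battery string is inoperative" to not occurred.
UPS chain down [AND]: Static switch failed=not, Battery string is inoperative=not → not all inputs occur → does not occur.
Generator path lost [OR]: Diesel generator malfunctions=not, Upper rectifier is down=not, Inboard breaker is out=not → no input occurs → does not occur.
Distribution tier unavailable [OR]: A utility transformer failed=occurs, #2 UPS module lost=not → at least one input occurs → occurs.
Bus B down [OR]: Inboard fuel pump failed=not, Generator path lost=not, Distribution tier unavailable=occurs, PDU faulted=not → at least one input occurs → occurs.
Data center power outage [OR]: UPS chain down=not, Bus B down=occurs → at least one input occurs → occurs.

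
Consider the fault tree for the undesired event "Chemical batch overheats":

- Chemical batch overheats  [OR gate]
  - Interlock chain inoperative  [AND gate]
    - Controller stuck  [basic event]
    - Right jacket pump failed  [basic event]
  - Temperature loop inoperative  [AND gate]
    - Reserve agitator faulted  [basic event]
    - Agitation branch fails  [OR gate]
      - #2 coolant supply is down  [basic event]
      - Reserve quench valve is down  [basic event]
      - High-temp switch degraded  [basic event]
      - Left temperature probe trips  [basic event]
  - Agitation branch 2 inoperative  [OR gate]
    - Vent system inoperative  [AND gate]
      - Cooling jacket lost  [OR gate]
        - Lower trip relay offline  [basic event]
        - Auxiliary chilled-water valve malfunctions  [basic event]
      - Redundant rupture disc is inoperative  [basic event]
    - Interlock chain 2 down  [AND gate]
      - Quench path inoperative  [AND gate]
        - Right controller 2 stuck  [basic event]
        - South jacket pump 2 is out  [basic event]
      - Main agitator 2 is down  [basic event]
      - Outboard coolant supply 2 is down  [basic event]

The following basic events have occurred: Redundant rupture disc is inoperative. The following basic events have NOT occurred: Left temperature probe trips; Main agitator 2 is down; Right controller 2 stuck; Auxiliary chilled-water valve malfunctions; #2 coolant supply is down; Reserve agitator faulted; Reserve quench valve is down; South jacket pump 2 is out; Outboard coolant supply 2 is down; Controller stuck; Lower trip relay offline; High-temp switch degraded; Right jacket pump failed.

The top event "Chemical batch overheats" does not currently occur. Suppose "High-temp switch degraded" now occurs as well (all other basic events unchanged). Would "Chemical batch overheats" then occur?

No

Counterfactual: set "High-temp switch degraded" to occurred.
Interlock chain inoperative [AND]: Controller stuck=not, Right jacket pump failed=not → not all inputs occur → does not occur.
Agitation branch fails [OR]: #2 coolant supply is down=not, Reserve quench valve is down=not, High-temp switch degraded=occurs, Left temperature probe trips=not → at least one input occurs → occurs.
Temperature loop inoperative [AND]: Reserve agitator faulted=not, Agitation branch fails=occurs → not all inputs occur → does not occur.
Cooling jacket lost [OR]: Lower trip relay offline=not, Auxiliary chilled-water valve malfunctions=not → no input occurs → does not occur.
Vent system inoperative [AND]: Cooling jacket lost=not, Redundant rupture disc is inoperative=occurs → not all inputs occur → does not occur.
Quench path inoperative [AND]: Right controller 2 stuck=not, South jacket pump 2 is out=not → not all inputs occur → does not occur.
Interlock chain 2 down [AND]: Quench path inoperative=not, Main agitator 2 is down=not, Outboard coolant supply 2 is down=not → not all inputs occur → does not occur.
Agitation branch 2 inoperative [OR]: Vent system inoperative=not, Interlock chain 2 down=not → no input occurs → does not occur.
Chemical batch overheats [OR]: Interlock chain inoperative=not, Temperature loop inoperative=not, Agitation branch 2 inoperative=not → no input occurs → does not occur.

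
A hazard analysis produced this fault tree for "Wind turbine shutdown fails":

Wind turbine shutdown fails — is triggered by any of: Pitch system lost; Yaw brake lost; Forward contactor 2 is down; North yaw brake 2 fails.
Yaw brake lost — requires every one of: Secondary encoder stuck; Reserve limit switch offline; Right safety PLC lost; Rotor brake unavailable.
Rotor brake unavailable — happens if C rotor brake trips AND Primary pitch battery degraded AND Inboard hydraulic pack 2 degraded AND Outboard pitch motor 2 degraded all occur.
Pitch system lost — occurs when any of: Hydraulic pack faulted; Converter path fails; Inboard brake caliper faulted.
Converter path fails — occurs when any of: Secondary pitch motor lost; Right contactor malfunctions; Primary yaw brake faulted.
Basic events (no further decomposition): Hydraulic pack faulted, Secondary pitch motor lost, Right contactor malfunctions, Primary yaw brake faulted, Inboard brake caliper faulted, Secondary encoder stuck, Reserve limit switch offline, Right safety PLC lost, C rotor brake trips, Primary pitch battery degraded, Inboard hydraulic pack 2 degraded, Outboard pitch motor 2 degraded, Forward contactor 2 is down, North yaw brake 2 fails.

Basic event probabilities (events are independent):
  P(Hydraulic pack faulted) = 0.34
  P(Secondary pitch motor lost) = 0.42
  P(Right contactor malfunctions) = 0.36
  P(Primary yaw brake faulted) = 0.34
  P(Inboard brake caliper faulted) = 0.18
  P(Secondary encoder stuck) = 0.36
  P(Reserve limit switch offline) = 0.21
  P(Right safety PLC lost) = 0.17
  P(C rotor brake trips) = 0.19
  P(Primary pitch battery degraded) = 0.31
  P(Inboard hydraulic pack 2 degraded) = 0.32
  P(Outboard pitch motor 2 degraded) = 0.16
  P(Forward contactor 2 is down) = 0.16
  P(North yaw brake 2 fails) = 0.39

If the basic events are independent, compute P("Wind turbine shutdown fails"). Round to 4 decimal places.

0.9321

P(Converter path fails) [OR] = 1 − (1−0.42) × (1−0.36) × (1−0.34) = 0.755008
P(Pitch system lost) [OR] = 1 − (1−0.34) × (1−0.755008) × (1−0.18) = 0.867410
P(Rotor brake unavailable) [AND] = 0.19 × 0.31 × 0.32 × 0.16 = 0.003016
P(Yaw brake lost) [AND] = 0.36 × 0.21 × 0.17 × 0.003016 = 0.000039
P(Wind turbine shutdown fails) [OR] = 1 − (1−0.867410) × (1−0.000039) × (1−0.16) × (1−0.39) = 0.932064
Rounded to 4 decimal places: P(Wind turbine shutdown fails) ≈ 0.9321.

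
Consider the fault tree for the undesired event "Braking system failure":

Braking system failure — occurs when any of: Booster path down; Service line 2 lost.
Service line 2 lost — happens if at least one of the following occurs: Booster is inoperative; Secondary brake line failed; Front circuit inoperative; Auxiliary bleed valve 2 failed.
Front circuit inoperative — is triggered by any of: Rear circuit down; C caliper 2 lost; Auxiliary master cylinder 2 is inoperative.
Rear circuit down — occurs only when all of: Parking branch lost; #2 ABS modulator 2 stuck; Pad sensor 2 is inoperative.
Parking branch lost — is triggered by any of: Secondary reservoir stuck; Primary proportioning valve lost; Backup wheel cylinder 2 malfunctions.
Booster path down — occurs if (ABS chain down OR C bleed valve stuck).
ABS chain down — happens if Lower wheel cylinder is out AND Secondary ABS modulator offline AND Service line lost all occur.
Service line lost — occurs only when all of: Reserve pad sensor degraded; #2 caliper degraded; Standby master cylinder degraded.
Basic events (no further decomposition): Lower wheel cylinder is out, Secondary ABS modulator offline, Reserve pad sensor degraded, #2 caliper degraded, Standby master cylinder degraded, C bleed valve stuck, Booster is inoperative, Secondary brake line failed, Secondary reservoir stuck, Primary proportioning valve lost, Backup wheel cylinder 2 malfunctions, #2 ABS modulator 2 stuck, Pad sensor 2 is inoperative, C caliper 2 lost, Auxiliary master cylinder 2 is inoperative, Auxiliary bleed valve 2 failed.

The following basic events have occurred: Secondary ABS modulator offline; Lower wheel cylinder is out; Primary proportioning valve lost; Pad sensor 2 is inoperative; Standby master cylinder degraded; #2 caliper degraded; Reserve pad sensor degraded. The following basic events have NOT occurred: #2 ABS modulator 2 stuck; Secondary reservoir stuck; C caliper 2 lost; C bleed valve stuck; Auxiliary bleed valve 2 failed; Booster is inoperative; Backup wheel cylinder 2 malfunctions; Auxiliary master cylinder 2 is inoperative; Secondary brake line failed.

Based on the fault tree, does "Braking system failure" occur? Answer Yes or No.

Service line lost [AND]: Reserve pad sensor degraded=occurs, #2 caliper degraded=occurs, Standby master cylinder degraded=occurs → all inputs occur → occurs.
ABS chain down [AND]: Lower wheel cylinder is out=occurs, Secondary ABS modulator offline=occurs, Service line lost=occurs → all inputs occur → occurs.
Booster path down [OR]: ABS chain down=occurs, C bleed valve stuck=not → at least one input occurs → occurs.
Parking branch lost [OR]: Secondary reservoir stuck=not, Primary proportioning valve lost=occurs, Backup wheel cylinder 2 malfunctions=not → at least one input occurs → occurs.
Rear circuit down [AND]: Parking branch lost=occurs, #2 ABS modulator 2 stuck=not, Pad sensor 2 is inoperative=occurs → not all inputs occur → does not occur.
Front circuit inoperative [OR]: Rear circuit down=not, C caliper 2 lost=not, Auxiliary master cylinder 2 is inoperative=not → no input occurs → does not occur.
Service line 2 lost [OR]: Booster is inoperative=not, Secondary brake line failed=not, Front circuit inoperative=not, Auxiliary bleed valve 2 failed=not → no input occurs → does not occur.
Braking system failure [OR]: Booster path down=occurs, Service line 2 lost=not → at least one input occurs → occurs.

Yes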